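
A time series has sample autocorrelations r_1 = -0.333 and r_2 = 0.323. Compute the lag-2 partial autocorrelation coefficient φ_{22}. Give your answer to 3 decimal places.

0.239

φ_{22} = (r_2 − r_1²) / (1 − r_1²)
r_1² = (-0.333)² = 0.110889
Numerator = 0.323 − 0.1109 = 0.2121; denominator = 1 − 0.1109 = 0.8891
φ_{22} = 0.2121 / 0.8891 = 0.239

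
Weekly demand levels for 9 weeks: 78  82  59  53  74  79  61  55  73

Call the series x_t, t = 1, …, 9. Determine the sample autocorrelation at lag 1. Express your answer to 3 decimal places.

0.077

Mean x̄ = (78 + 82 + 59 + 53 + 74 + 79 + 61 + 55 + 73)/9 = 68.2222
Numerator Σ_{t=1}^{8}(x_t−x̄)(x_{t+1}−x̄) = 76.8395
Denominator Σ(x_t−x̄)² = 1001.5556
r_1 = 76.8395 / 1001.5556 = 0.077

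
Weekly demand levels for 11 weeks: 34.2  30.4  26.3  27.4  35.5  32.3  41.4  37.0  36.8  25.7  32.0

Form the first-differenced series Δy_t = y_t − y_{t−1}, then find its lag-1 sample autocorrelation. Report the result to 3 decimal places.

First differences Δy: -3.8, -4.1, 1.1, 8.1, -3.2, 9.1, -4.4, -0.2, -11.1, 6.3
Mean of differences = -0.2200
Numerator Σ(Δy_t−Δȳ)(Δy_{t+1}−Δȳ) = -143.0124
Denominator Σ(Δy_t−Δȳ)² = 372.9360
r_1(Δy) = -143.0124 / 372.9360 = -0.383

-0.383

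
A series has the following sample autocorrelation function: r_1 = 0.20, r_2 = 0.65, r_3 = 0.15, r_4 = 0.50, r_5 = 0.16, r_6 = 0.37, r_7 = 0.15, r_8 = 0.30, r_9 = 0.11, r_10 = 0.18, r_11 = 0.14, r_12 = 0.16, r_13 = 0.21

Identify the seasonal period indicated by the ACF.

The largest autocorrelation is r_2 = 0.65, with weaker echoes at lags 4 (0.50), 6 (0.37) and 8 (0.30); the remaining lags stay at or below 0.21.
The dominant spike at lag 2 indicates a seasonal period of 2.

2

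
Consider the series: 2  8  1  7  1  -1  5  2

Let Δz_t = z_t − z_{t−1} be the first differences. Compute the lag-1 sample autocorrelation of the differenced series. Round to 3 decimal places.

First differences Δz: 6, -7, 6, -6, -2, 6, -3
Mean of differences = 0.0000
Numerator Σ(Δz_t−Δz̄)(Δz_{t+1}−Δz̄) = -138.0000
Denominator Σ(Δz_t−Δz̄)² = 206.0000
r_1(Δz) = -138.0000 / 206.0000 = -0.670

-0.670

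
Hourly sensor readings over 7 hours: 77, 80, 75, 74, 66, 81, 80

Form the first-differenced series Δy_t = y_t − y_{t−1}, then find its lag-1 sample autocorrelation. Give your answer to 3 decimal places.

-0.426

First differences Δy: 3, -5, -1, -8, 15, -1
Mean of differences = 0.5000
Numerator Σ(Δy_t−Δȳ)(Δy_{t+1}−Δȳ) = -137.7500
Denominator Σ(Δy_t−Δȳ)² = 323.5000
r_1(Δy) = -137.7500 / 323.5000 = -0.426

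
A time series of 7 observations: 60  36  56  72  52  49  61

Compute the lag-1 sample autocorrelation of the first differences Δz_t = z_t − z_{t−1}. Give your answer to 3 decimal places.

-0.257

First differences Δz: -24, 20, 16, -20, -3, 12
Mean of differences = 0.1667
Numerator Σ(Δz_t−Δz̄)(Δz_{t+1}−Δz̄) = -458.1944
Denominator Σ(Δz_t−Δz̄)² = 1784.8333
r_1(Δz) = -458.1944 / 1784.8333 = -0.257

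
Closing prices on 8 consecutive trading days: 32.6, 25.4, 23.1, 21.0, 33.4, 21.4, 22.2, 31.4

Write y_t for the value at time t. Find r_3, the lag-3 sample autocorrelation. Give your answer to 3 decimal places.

0.172

Mean ȳ = (32.6 + 25.4 + 23.1 + 21.0 + 33.4 + 21.4 + 22.2 + 31.4)/8 = 26.3125
Deviations from mean: 6.2875, -0.9125, -3.2125, -5.3125, 7.0875, -4.9125, -4.1125, 5.0875
Σ(y_t−ȳ)(y_{t+3}−ȳ) = (-33.4023) + (-6.4673) + (15.7814) + (21.8477) + (36.0577) = 33.8170
Denominator Σ(y_t−ȳ)² = 196.0688
r_3 = 33.8170 / 196.0688 = 0.172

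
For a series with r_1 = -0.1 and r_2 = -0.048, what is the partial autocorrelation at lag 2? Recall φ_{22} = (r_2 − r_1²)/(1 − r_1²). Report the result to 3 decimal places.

-0.059

φ_{22} = (r_2 − r_1²) / (1 − r_1²)
r_1² = (-0.1)² = 0.01
Numerator = -0.048 − 0.0100 = -0.0580; denominator = 1 − 0.0100 = 0.9900
φ_{22} = -0.0580 / 0.9900 = -0.059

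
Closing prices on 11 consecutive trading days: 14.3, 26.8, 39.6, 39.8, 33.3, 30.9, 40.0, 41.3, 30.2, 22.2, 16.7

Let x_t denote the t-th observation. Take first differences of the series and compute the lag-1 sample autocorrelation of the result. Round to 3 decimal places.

First differences Δx: 12.5, 12.8, 0.2, -6.5, -2.4, 9.1, 1.3, -11.1, -8.0, -5.5
Mean of differences = 0.2400
Numerator Σ(Δx_t−Δx̄)(Δx_{t+1}−Δx̄) = 286.2664
Denominator Σ(Δx_t−Δx̄)² = 669.5240
r_1(Δx) = 286.2664 / 669.5240 = 0.428

0.428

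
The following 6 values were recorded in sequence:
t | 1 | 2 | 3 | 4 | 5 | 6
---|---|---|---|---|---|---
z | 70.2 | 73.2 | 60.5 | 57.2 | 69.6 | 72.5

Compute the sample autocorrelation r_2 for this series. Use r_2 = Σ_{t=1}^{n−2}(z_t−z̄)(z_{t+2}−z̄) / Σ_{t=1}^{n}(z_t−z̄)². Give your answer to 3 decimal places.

Mean z̄ = (70.2 + 73.2 + 60.5 + 57.2 + 69.6 + 72.5)/6 = 67.2000
Deviations from mean: 3.0000, 6.0000, -6.7000, -10.0000, 2.4000, 5.3000
Numerator Σ_{t=1}^{4}(z_t−z̄)(z_{t+2}−z̄) = -149.1800
Denominator Σ(z_t−z̄)² = 223.7400
r_2 = -149.1800 / 223.7400 = -0.667

-0.667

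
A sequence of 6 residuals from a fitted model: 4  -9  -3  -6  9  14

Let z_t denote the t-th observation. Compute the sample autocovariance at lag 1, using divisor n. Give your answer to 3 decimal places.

Mean z̄ = (4 − 9 − 3 − 6 + 9 + 14)/6 = 1.5000
Deviations: 2.5000, -10.5000, -4.5000, -7.5000, 7.5000, 12.5000
Σ_{t=1}^{5}(z_t−z̄)(z_{t+1}−z̄) = 92.2500
γ_1 = 92.2500 / 6 = 15.375

15.375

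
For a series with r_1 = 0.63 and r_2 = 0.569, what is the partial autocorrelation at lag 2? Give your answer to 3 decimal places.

0.285

φ_{22} = (r_2 − r_1²) / (1 − r_1²)
r_1² = (0.63)² = 0.3969
Numerator = 0.569 − 0.3969 = 0.1721; denominator = 1 − 0.3969 = 0.6031
φ_{22} = 0.1721 / 0.6031 = 0.285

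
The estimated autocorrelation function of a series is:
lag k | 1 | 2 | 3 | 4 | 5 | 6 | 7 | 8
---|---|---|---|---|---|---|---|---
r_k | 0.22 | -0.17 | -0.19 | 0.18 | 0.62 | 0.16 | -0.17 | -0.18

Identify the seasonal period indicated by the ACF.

The largest autocorrelation is r_5 = 0.62; the remaining lags stay at or below 0.22.
The dominant spike at lag 5 indicates a seasonal period of 5.

5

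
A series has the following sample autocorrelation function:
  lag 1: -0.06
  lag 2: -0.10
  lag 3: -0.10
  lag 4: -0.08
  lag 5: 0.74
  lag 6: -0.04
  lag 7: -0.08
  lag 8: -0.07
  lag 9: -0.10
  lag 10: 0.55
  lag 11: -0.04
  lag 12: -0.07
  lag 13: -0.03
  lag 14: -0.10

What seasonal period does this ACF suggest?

The largest autocorrelation is r_5 = 0.74, with a weaker echo at lag 10 (0.55); the remaining lags stay at or below -0.03.
The dominant spike at lag 5 indicates a seasonal period of 5.

5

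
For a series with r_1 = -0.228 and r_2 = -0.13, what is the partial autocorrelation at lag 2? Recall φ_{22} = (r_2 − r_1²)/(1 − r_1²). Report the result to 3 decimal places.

-0.192

φ_{22} = (r_2 − r_1²) / (1 − r_1²)
r_1² = (-0.228)² = 0.051984
Numerator = -0.13 − 0.0520 = -0.1820; denominator = 1 − 0.0520 = 0.9480
φ_{22} = -0.1820 / 0.9480 = -0.192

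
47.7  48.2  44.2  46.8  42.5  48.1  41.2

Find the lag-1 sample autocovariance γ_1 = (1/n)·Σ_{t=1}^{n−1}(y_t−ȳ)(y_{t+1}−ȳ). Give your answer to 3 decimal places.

Mean ȳ = (47.7 + 48.2 + 44.2 + 46.8 + 42.5 + 48.1 + 41.2)/7 = 45.5286
Σ_{t=1}^{6}(y_t−ȳ)(y_{t+1}−ȳ) = -22.2065
γ_1 = -22.2065 / 7 = -3.172

-3.172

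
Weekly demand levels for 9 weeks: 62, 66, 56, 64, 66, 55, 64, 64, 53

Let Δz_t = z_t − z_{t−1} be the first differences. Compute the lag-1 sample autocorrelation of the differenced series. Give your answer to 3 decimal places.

-0.460

First differences Δz: 4, -10, 8, 2, -11, 9, 0, -11
Mean of differences = -1.1250
Numerator Σ(Δz_t−Δz̄)(Δz_{t+1}−Δz̄) = -228.5156
Denominator Σ(Δz_t−Δz̄)² = 496.8750
r_1(Δz) = -228.5156 / 496.8750 = -0.460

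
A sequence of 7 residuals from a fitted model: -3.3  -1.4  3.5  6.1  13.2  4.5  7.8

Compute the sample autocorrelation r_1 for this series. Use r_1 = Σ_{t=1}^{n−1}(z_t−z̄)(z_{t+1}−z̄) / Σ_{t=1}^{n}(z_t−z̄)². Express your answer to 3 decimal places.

Mean z̄ = (-3.3 − 1.4 + 3.5 + 6.1 + 13.2 + 4.5 + 7.8)/7 = 4.3429
Deviations from mean: -7.6429, -5.7429, -0.8429, 1.7571, 8.8571, 0.1571, 3.4571
Numerator Σ_{t=1}^{6}(z_t−z̄)(z_{t+1}−z̄) = 64.7496
Denominator Σ(z_t−z̄)² = 185.6171
r_1 = 64.7496 / 185.6171 = 0.349

0.349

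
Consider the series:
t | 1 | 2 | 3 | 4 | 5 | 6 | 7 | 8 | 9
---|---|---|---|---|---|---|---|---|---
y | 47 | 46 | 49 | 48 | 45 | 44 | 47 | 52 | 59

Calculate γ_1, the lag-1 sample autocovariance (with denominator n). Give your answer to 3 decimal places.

Mean ȳ = (47 + 46 + 49 + 48 + 45 + 44 + 47 + 52 + 59)/9 = 48.5556
Σ_{t=1}^{8}(y_t−ȳ)(y_{t+1}−ȳ) = 58.4691
γ_1 = 58.4691 / 9 = 6.497

6.497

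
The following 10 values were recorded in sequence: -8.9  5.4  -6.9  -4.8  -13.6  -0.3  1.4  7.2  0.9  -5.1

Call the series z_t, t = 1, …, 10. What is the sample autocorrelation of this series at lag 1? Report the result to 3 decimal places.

Mean z̄ = (-8.9 + 5.4 − 6.9 − 4.8 − 13.6 − 0.3 + 1.4 + 7.2 + 0.9 − 5.1)/10 = -2.4700
Numerator Σ_{t=1}^{9}(z_t−z̄)(z_{t+1}−z̄) = -3.8199
Denominator Σ(z_t−z̄)² = 383.6810
r_1 = -3.8199 / 383.6810 = -0.010

-0.010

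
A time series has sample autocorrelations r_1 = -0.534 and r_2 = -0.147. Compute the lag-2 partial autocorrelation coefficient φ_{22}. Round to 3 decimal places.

-0.605

φ_{22} = (r_2 − r_1²) / (1 − r_1²)
r_1² = (-0.534)² = 0.285156
Numerator = -0.147 − 0.2852 = -0.4322; denominator = 1 − 0.2852 = 0.7148
φ_{22} = -0.4322 / 0.7148 = -0.605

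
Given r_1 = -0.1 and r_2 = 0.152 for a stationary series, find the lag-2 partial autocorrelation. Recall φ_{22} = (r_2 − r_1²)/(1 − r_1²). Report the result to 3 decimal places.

0.143

φ_{22} = (r_2 − r_1²) / (1 − r_1²)
r_1² = (-0.1)² = 0.01
Numerator = 0.152 − 0.0100 = 0.1420; denominator = 1 − 0.0100 = 0.9900
φ_{22} = 0.1420 / 0.9900 = 0.143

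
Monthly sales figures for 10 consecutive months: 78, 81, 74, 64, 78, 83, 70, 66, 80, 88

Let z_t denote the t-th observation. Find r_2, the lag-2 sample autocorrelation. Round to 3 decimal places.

Mean z̄ = (78 + 81 + 74 + 64 + 78 + 83 + 70 + 66 + 80 + 88)/10 = 76.2000
Numerator Σ_{t=1}^{8}(z_t−z̄)(z_{t+2}−z̄) = -373.8800
Denominator Σ(z_t−z̄)² = 525.6000
r_2 = -373.8800 / 525.6000 = -0.711

-0.711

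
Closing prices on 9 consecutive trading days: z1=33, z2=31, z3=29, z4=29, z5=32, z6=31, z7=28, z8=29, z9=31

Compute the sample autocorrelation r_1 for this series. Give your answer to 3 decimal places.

0.101

Mean z̄ = (33 + 31 + 29 + 29 + 32 + 31 + 28 + 29 + 31)/9 = 30.3333
Numerator Σ_{t=1}^{8}(z_t−z̄)(z_{t+1}−z̄) = 2.2222
Denominator Σ(z_t−z̄)² = 22.0000
r_1 = 2.2222 / 22.0000 = 0.101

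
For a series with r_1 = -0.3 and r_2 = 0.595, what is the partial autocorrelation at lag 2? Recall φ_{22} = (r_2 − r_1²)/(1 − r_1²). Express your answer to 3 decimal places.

φ_{22} = (r_2 − r_1²) / (1 − r_1²)
r_1² = (-0.3)² = 0.09
Numerator = 0.595 − 0.0900 = 0.5050; denominator = 1 − 0.0900 = 0.9100
φ_{22} = 0.5050 / 0.9100 = 0.555

0.555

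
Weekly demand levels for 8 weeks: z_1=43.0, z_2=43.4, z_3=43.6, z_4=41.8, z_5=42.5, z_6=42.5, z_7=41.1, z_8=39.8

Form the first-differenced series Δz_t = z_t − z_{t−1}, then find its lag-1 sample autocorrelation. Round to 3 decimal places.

First differences Δz: 0.4, 0.2, -1.8, 0.7, 0.0, -1.4, -1.3
Mean of differences = -0.4571
Numerator Σ(Δz_t−Δz̄)(Δz_{t+1}−Δz̄) = -0.9804
Denominator Σ(Δz_t−Δz̄)² = 6.1171
r_1(Δz) = -0.9804 / 6.1171 = -0.160

-0.160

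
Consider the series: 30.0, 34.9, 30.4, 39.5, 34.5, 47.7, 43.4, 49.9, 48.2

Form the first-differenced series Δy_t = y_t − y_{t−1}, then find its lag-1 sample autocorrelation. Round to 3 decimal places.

First differences Δy: 4.9, -4.5, 9.1, -5.0, 13.2, -4.3, 6.5, -1.7
Mean of differences = 2.2750
Numerator Σ(Δy_t−Δȳ)(Δy_{t+1}−Δȳ) = -309.5606
Denominator Σ(Δy_t−Δȳ)² = 348.5350
r_1(Δy) = -309.5606 / 348.5350 = -0.888

-0.888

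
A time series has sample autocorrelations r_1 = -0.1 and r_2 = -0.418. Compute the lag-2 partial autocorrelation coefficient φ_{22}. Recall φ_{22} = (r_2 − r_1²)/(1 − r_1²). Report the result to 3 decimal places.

φ_{22} = (r_2 − r_1²) / (1 − r_1²)
r_1² = (-0.1)² = 0.01
Numerator = -0.418 − 0.0100 = -0.4280; denominator = 1 − 0.0100 = 0.9900
φ_{22} = -0.4280 / 0.9900 = -0.432

-0.432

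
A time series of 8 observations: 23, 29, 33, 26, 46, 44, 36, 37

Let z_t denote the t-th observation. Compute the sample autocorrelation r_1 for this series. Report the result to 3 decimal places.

Mean z̄ = (23 + 29 + 33 + 26 + 46 + 44 + 36 + 37)/8 = 34.2500
Deviations from mean: -11.2500, -5.2500, -1.2500, -8.2500, 11.7500, 9.7500, 1.7500, 2.7500
Σ(z_t−z̄)(z_{t+1}−z̄) = (59.0625) + (6.5625) + (10.3125) + (-96.9375) + (114.5625) + (17.0625) + (4.8125) = 115.4375
Denominator Σ(z_t−z̄)² = 467.5000
r_1 = 115.4375 / 467.5000 = 0.247

0.247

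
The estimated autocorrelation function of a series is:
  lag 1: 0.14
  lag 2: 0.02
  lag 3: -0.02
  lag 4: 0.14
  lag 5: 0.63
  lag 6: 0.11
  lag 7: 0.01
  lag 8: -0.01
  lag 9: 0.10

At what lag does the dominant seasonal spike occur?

5

The largest autocorrelation is r_5 = 0.63; the remaining lags stay at or below 0.14.
The dominant spike at lag 5 indicates a seasonal period of 5.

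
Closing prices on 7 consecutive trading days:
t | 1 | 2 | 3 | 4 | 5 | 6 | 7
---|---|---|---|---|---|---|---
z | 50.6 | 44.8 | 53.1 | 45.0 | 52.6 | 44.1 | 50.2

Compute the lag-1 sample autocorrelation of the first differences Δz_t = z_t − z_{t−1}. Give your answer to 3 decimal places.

-0.875

First differences Δz: -5.8, 8.3, -8.1, 7.6, -8.5, 6.1
Mean of differences = -0.0667
Numerator Σ(Δz_t−Δz̄)(Δz_{t+1}−Δz̄) = -293.4311
Denominator Σ(Δz_t−Δz̄)² = 335.3333
r_1(Δz) = -293.4311 / 335.3333 = -0.875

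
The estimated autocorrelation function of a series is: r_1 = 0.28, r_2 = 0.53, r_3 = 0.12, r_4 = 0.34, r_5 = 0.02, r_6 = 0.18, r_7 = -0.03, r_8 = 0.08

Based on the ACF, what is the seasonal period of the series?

2

The largest autocorrelation is r_2 = 0.53, with a weaker echo at lag 4 (0.34); the remaining lags stay at or below 0.28.
The dominant spike at lag 2 indicates a seasonal period of 2.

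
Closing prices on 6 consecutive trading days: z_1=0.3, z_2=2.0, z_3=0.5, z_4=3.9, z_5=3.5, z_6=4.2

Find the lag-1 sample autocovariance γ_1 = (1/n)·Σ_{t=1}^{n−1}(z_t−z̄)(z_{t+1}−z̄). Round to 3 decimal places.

Mean z̄ = (0.3 + 2.0 + 0.5 + 3.9 + 3.5 + 4.2)/6 = 2.4000
Σ_{t=1}^{5}(z_t−z̄)(z_{t+1}−z̄) = 2.3800
γ_1 = 2.3800 / 6 = 0.397

0.397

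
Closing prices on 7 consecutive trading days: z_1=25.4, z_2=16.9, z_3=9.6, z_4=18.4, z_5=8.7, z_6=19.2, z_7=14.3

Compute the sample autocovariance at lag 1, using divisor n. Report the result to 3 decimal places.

Mean z̄ = (25.4 + 16.9 + 9.6 + 18.4 + 8.7 + 19.2 + 14.3)/7 = 16.0714
Σ_{t=1}^{6}(z_t−z̄)(z_{t+1}−z̄) = -58.4708
γ_1 = -58.4708 / 7 = -8.353

-8.353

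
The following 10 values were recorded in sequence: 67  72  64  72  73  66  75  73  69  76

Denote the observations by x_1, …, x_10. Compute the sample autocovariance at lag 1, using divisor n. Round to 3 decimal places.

Mean x̄ = (67 + 72 + 64 + 72 + 73 + 66 + 75 + 73 + 69 + 76)/10 = 70.7000
Σ_{t=1}^{9}(x_t−x̄)(x_{t+1}−x̄) = -53.2900
γ_1 = -53.2900 / 10 = -5.329

-5.329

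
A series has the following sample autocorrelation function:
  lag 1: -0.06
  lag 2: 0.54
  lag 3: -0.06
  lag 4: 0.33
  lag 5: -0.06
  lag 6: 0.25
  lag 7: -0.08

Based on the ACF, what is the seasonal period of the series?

The largest autocorrelation is r_2 = 0.54, with weaker echoes at lags 4 (0.33) and 6 (0.25); the remaining lags stay at or below -0.06.
The dominant spike at lag 2 indicates a seasonal period of 2.

2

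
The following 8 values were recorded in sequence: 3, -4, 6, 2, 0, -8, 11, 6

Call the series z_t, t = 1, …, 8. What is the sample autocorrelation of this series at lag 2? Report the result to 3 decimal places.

Mean z̄ = (3 − 4 + 6 + 2 + 0 − 8 + 11 + 6)/8 = 2.0000
Deviations from mean: 1.0000, -6.0000, 4.0000, 0.0000, -2.0000, -10.0000, 9.0000, 4.0000
Σ(z_t−z̄)(z_{t+2}−z̄) = (4.0000) + (0.0000) + (-8.0000) + (0.0000) + (-18.0000) + (-40.0000) = -62.0000
Denominator Σ(z_t−z̄)² = 254.0000
r_2 = -62.0000 / 254.0000 = -0.244

-0.244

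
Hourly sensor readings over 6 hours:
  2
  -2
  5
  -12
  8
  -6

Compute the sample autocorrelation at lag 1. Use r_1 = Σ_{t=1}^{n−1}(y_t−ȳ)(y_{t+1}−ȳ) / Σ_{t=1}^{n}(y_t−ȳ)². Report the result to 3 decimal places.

-0.805

Mean ȳ = (2 − 2 + 5 − 12 + 8 − 6)/6 = -0.8333
Deviations from mean: 2.8333, -1.1667, 5.8333, -11.1667, 8.8333, -5.1667
Σ(y_t−ȳ)(y_{t+1}−ȳ) = (-3.3056) + (-6.8056) + (-65.1389) + (-98.6389) + (-45.6389) = -219.5278
Denominator Σ(y_t−ȳ)² = 272.8333
r_1 = -219.5278 / 272.8333 = -0.805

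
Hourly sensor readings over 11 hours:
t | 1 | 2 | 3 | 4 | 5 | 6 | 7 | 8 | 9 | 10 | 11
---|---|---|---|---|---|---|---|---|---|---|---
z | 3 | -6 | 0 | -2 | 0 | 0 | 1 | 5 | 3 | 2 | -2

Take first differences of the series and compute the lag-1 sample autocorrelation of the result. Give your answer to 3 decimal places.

-0.400

First differences Δz: -9, 6, -2, 2, 0, 1, 4, -2, -1, -4
Mean of differences = -0.5000
Numerator Σ(Δz_t−Δz̄)(Δz_{t+1}−Δz̄) = -64.2500
Denominator Σ(Δz_t−Δz̄)² = 160.5000
r_1(Δz) = -64.2500 / 160.5000 = -0.400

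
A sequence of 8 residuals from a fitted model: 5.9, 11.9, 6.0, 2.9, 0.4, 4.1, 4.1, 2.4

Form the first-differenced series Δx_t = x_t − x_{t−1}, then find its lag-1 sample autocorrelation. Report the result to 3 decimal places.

-0.224

First differences Δx: 6.0, -5.9, -3.1, -2.5, 3.7, 0.0, -1.7
Mean of differences = -0.5000
Numerator Σ(Δx_t−Δx̄)(Δx_{t+1}−Δx̄) = -22.7600
Denominator Σ(Δx_t−Δx̄)² = 101.5000
r_1(Δx) = -22.7600 / 101.5000 = -0.224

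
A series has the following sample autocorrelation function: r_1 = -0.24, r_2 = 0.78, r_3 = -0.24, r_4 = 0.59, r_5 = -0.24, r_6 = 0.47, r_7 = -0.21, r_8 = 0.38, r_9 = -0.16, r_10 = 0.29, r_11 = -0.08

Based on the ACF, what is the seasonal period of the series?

2

The largest autocorrelation is r_2 = 0.78, with weaker echoes at lags 4 (0.59), 6 (0.47), 8 (0.38) and 10 (0.29); the remaining lags stay at or below -0.08.
The dominant spike at lag 2 indicates a seasonal period of 2.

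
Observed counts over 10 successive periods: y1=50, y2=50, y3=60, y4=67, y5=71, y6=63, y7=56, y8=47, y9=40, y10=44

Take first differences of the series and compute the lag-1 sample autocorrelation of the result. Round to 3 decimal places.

0.507

First differences Δy: 0, 10, 7, 4, -8, -7, -9, -7, 4
Mean of differences = -0.6667
Numerator Σ(Δy_t−Δȳ)(Δy_{t+1}−Δȳ) = 212.8889
Denominator Σ(Δy_t−Δȳ)² = 420.0000
r_1(Δy) = 212.8889 / 420.0000 = 0.507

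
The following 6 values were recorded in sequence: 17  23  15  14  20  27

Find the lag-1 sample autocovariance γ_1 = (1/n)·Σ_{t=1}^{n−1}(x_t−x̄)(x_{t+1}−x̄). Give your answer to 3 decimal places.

0.037

Mean x̄ = (17 + 23 + 15 + 14 + 20 + 27)/6 = 19.3333
Σ_{t=1}^{5}(x_t−x̄)(x_{t+1}−x̄) = 0.2222
γ_1 = 0.2222 / 6 = 0.037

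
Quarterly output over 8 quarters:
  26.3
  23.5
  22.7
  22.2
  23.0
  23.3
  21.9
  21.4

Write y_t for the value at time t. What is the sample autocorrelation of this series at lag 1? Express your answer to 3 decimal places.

Mean ȳ = (26.3 + 23.5 + 22.7 + 22.2 + 23.0 + 23.3 + 21.9 + 21.4)/8 = 23.0375
Deviations from mean: 3.2625, 0.4625, -0.3375, -0.8375, -0.0375, 0.2625, -1.1375, -1.6375
Σ(y_t−ȳ)(y_{t+1}−ȳ) = (1.5089) + (-0.1561) + (0.2827) + (0.0314) + (-0.0098) + (-0.2986) + (1.8627) = 3.2211
Denominator Σ(y_t−ȳ)² = 15.7188
r_1 = 3.2211 / 15.7188 = 0.205

0.205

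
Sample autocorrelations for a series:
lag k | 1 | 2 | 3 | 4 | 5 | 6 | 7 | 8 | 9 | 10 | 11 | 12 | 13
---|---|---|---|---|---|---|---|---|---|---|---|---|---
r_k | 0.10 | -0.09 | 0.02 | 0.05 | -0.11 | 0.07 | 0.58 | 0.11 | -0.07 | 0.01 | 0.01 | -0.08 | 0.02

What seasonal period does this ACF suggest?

7

The largest autocorrelation is r_7 = 0.58; the remaining lags stay at or below 0.11.
The dominant spike at lag 7 indicates a seasonal period of 7.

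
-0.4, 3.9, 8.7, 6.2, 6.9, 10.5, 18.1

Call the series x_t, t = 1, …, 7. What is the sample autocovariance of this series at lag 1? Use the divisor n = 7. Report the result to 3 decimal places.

7.651

Mean x̄ = (-0.4 + 3.9 + 8.7 + 6.2 + 6.9 + 10.5 + 18.1)/7 = 7.7000
Σ_{t=1}^{6}(x_t−x̄)(x_{t+1}−x̄) = 53.5600
γ_1 = 53.5600 / 7 = 7.651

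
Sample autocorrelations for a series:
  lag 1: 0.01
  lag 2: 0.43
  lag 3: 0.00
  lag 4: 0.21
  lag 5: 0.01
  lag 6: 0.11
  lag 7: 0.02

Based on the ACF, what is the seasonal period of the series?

2

The largest autocorrelation is r_2 = 0.43, with a weaker echo at lag 4 (0.21); the remaining lags stay at or below 0.11.
The dominant spike at lag 2 indicates a seasonal period of 2.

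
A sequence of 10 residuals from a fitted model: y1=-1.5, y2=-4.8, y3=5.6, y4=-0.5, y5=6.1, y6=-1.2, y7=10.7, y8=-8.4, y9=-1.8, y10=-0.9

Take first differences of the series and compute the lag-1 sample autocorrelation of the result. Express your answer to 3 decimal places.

First differences Δy: -3.3, 10.4, -6.1, 6.6, -7.3, 11.9, -19.1, 6.6, 0.9
Mean of differences = 0.0667
Numerator Σ(Δy_t−Δȳ)(Δy_{t+1}−Δȳ) = -620.6844
Denominator Σ(Δy_t−Δȳ)² = 803.8600
r_1(Δy) = -620.6844 / 803.8600 = -0.772

-0.772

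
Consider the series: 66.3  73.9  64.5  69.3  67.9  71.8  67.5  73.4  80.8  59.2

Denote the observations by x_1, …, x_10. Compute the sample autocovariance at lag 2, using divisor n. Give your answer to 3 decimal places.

-2.805

Mean x̄ = (66.3 + 73.9 + 64.5 + 69.3 + 67.9 + 71.8 + 67.5 + 73.4 + 80.8 + 59.2)/10 = 69.4600
Σ_{t=1}^{8}(x_t−x̄)(x_{t+2}−x̄) = -28.0472
γ_2 = -28.0472 / 10 = -2.805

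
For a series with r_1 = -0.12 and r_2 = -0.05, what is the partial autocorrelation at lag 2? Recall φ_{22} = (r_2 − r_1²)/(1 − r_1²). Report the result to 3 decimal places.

φ_{22} = (r_2 − r_1²) / (1 − r_1²)
r_1² = (-0.12)² = 0.0144
Numerator = -0.05 − 0.0144 = -0.0644; denominator = 1 − 0.0144 = 0.9856
φ_{22} = -0.0644 / 0.9856 = -0.065

-0.065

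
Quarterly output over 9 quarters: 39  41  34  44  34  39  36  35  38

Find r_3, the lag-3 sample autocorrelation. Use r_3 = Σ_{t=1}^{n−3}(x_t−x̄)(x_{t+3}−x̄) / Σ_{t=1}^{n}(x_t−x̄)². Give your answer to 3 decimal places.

Mean x̄ = (39 + 41 + 34 + 44 + 34 + 39 + 36 + 35 + 38)/9 = 37.7778
Σ(x_t−x̄)(x_{t+3}−x̄) = (7.6049) + (-12.1728) + (-4.6173) + (-11.0617) + (10.4938) + (0.2716) = -9.4815
Denominator Σ(x_t−x̄)² = 91.5556
r_3 = -9.4815 / 91.5556 = -0.104

-0.104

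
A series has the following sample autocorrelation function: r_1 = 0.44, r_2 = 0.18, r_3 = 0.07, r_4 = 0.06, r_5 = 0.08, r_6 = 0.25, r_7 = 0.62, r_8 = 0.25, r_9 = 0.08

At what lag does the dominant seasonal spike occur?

The largest autocorrelation is r_7 = 0.62; the remaining lags stay at or below 0.44. The elevated value at lag 1 (0.44), dropping to 0.18 at lag 2, reflects decaying short-term dependence rather than seasonality.
The dominant spike at lag 7 indicates a seasonal period of 7.

7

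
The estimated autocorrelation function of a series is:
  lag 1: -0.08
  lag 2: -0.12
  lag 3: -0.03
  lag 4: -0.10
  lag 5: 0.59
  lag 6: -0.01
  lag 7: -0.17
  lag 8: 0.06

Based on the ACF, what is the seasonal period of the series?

The largest autocorrelation is r_5 = 0.59; the remaining lags stay at or below 0.06.
The dominant spike at lag 5 indicates a seasonal period of 5.

5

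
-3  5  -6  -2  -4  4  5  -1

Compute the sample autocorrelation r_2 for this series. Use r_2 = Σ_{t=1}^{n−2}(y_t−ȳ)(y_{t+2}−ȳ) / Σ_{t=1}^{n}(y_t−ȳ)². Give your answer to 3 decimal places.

Mean ȳ = (-3 + 5 − 6 − 2 − 4 + 4 + 5 − 1)/8 = -0.2500
Deviations from mean: -2.7500, 5.2500, -5.7500, -1.7500, -3.7500, 4.2500, 5.2500, -0.7500
Numerator Σ_{t=1}^{6}(y_t−ȳ)(y_{t+2}−ȳ) = -2.1250
Denominator Σ(y_t−ȳ)² = 131.5000
r_2 = -2.1250 / 131.5000 = -0.016

-0.016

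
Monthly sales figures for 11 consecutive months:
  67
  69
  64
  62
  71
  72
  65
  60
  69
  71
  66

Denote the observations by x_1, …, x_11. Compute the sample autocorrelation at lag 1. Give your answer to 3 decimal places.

Mean x̄ = (67 + 69 + 64 + 62 + 71 + 72 + 65 + 60 + 69 + 71 + 66)/11 = 66.9091
Numerator Σ_{t=1}^{10}(x_t−x̄)(x_{t+1}−x̄) = 2.9917
Denominator Σ(x_t−x̄)² = 152.9091
r_1 = 2.9917 / 152.9091 = 0.020

0.020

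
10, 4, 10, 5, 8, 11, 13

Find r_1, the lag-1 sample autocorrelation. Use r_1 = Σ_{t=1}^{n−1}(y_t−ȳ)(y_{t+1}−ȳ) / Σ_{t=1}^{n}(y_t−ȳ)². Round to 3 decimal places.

Mean ȳ = (10 + 4 + 10 + 5 + 8 + 11 + 13)/7 = 8.7143
Deviations from mean: 1.2857, -4.7143, 1.2857, -3.7143, -0.7143, 2.2857, 4.2857
Σ(y_t−ȳ)(y_{t+1}−ȳ) = (-6.0612) + (-6.0612) + (-4.7755) + (2.6531) + (-1.6327) + (9.7959) = -6.0816
Denominator Σ(y_t−ȳ)² = 63.4286
r_1 = -6.0816 / 63.4286 = -0.096

-0.096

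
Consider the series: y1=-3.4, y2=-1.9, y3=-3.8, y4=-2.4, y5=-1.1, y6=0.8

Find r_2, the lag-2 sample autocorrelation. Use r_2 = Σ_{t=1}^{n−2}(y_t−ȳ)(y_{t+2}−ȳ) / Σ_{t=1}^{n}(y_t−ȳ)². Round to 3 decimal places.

-0.013

Mean ȳ = (-3.4 − 1.9 − 3.8 − 2.4 − 1.1 + 0.8)/6 = -1.9667
Deviations from mean: -1.4333, 0.0667, -1.8333, -0.4333, 0.8667, 2.7667
Σ(y_t−ȳ)(y_{t+2}−ȳ) = (2.6278) + (-0.0289) + (-1.5889) + (-1.1989) = -0.1889
Denominator Σ(y_t−ȳ)² = 14.0133
r_2 = -0.1889 / 14.0133 = -0.013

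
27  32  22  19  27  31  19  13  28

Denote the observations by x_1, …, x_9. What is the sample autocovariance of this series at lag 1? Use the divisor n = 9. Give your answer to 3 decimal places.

0.118

Mean x̄ = (27 + 32 + 22 + 19 + 27 + 31 + 19 + 13 + 28)/9 = 24.2222
Σ_{t=1}^{8}(x_t−x̄)(x_{t+1}−x̄) = 1.0617
γ_1 = 1.0617 / 9 = 0.118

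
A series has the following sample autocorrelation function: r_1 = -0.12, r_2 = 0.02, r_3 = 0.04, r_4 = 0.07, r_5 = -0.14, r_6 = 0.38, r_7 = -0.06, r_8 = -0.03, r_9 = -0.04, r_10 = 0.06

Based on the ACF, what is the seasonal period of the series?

The largest autocorrelation is r_6 = 0.38; the remaining lags stay at or below 0.07.
The dominant spike at lag 6 indicates a seasonal period of 6.

6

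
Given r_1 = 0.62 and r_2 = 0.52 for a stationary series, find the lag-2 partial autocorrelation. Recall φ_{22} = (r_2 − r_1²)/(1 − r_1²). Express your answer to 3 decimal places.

φ_{22} = (r_2 − r_1²) / (1 − r_1²)
r_1² = (0.62)² = 0.3844
Numerator = 0.52 − 0.3844 = 0.1356; denominator = 1 − 0.3844 = 0.6156
φ_{22} = 0.1356 / 0.6156 = 0.220

0.220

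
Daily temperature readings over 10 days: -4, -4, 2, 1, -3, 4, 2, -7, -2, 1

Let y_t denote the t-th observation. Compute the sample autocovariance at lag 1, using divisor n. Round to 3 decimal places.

-0.700

Mean ȳ = (-4 − 4 + 2 + 1 − 3 + 4 + 2 − 7 − 2 + 1)/10 = -1.0000
Σ_{t=1}^{9}(y_t−ȳ)(y_{t+1}−ȳ) = -7.0000
γ_1 = -7.0000 / 10 = -0.700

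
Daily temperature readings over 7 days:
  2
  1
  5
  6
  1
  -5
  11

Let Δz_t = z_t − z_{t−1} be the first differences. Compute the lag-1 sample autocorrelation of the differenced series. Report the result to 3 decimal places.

-0.200

First differences Δz: -1, 4, 1, -5, -6, 16
Mean of differences = 1.5000
Numerator Σ(Δz_t−Δz̄)(Δz_{t+1}−Δz̄) = -64.2500
Denominator Σ(Δz_t−Δz̄)² = 321.5000
r_1(Δz) = -64.2500 / 321.5000 = -0.200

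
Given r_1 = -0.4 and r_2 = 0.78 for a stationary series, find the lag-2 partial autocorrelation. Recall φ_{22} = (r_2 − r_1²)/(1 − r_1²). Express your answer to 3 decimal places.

0.738

φ_{22} = (r_2 − r_1²) / (1 − r_1²)
r_1² = (-0.4)² = 0.16
Numerator = 0.78 − 0.1600 = 0.6200; denominator = 1 − 0.1600 = 0.8400
φ_{22} = 0.6200 / 0.8400 = 0.738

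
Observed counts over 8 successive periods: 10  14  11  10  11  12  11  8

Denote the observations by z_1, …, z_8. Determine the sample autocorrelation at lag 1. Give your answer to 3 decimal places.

Mean z̄ = (10 + 14 + 11 + 10 + 11 + 12 + 11 + 8)/8 = 10.8750
Deviations from mean: -0.8750, 3.1250, 0.1250, -0.8750, 0.1250, 1.1250, 0.1250, -2.8750
Σ(z_t−z̄)(z_{t+1}−z̄) = (-2.7344) + (0.3906) + (-0.1094) + (-0.1094) + (0.1406) + (0.1406) + (-0.3594) = -2.6406
Denominator Σ(z_t−z̄)² = 20.8750
r_1 = -2.6406 / 20.8750 = -0.126

-0.126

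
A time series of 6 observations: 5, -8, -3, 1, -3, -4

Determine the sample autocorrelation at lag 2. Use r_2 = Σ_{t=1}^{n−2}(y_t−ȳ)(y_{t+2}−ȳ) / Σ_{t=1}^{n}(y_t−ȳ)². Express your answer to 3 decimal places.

Mean ȳ = (5 − 8 − 3 + 1 − 3 − 4)/6 = -2.0000
Deviations from mean: 7.0000, -6.0000, -1.0000, 3.0000, -1.0000, -2.0000
Σ(y_t−ȳ)(y_{t+2}−ȳ) = (-7.0000) + (-18.0000) + (1.0000) + (-6.0000) = -30.0000
Denominator Σ(y_t−ȳ)² = 100.0000
r_2 = -30.0000 / 100.0000 = -0.300

-0.300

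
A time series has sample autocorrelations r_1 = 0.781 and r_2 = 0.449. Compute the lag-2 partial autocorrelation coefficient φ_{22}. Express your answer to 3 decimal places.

-0.413

φ_{22} = (r_2 − r_1²) / (1 − r_1²)
r_1² = (0.781)² = 0.609961
Numerator = 0.449 − 0.6100 = -0.1610; denominator = 1 − 0.6100 = 0.3900
φ_{22} = -0.1610 / 0.3900 = -0.413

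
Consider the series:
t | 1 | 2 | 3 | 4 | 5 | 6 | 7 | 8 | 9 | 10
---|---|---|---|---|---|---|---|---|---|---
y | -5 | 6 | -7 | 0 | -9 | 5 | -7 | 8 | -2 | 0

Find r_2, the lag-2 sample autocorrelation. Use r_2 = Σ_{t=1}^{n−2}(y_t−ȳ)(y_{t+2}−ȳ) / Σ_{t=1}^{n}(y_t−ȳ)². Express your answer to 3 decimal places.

0.628

Mean ȳ = (-5 + 6 − 7 + 0 − 9 + 5 − 7 + 8 − 2 + 0)/10 = -1.1000
Numerator Σ_{t=1}^{8}(y_t−ȳ)(y_{t+2}−ȳ) = 201.5800
Denominator Σ(y_t−ȳ)² = 320.9000
r_2 = 201.5800 / 320.9000 = 0.628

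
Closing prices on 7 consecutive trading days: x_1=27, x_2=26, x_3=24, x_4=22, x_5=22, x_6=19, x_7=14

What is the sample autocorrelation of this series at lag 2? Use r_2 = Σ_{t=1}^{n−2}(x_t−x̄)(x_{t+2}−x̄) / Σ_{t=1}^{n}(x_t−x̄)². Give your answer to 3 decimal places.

Mean x̄ = (27 + 26 + 24 + 22 + 22 + 19 + 14)/7 = 22.0000
Deviations from mean: 5.0000, 4.0000, 2.0000, 0.0000, 0.0000, -3.0000, -8.0000
Σ(x_t−x̄)(x_{t+2}−x̄) = (10.0000) + (0.0000) + (0.0000) + (0.0000) + (0.0000) = 10.0000
Denominator Σ(x_t−x̄)² = 118.0000
r_2 = 10.0000 / 118.0000 = 0.085

0.085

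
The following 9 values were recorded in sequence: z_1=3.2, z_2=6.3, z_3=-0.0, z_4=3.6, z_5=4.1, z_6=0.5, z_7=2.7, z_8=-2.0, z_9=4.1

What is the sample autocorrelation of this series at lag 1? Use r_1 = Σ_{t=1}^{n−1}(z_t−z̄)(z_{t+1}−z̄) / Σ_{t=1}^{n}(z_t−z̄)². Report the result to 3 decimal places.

Mean z̄ = (3.2 + 6.3 − 0.0 + 3.6 + 4.1 + 0.5 + 2.7 − 2.0 + 4.1)/9 = 2.5000
Numerator Σ_{t=1}^{8}(z_t−z̄)(z_{t+1}−z̄) = -19.5300
Denominator Σ(z_t−z̄)² = 51.8000
r_1 = -19.5300 / 51.8000 = -0.377

-0.377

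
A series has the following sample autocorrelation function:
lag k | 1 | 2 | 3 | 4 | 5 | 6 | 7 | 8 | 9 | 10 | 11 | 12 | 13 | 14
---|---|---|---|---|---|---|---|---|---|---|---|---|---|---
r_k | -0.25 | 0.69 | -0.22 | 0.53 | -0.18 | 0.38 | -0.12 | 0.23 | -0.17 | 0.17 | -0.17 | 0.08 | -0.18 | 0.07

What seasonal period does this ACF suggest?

2

The largest autocorrelation is r_2 = 0.69, with weaker echoes at lags 4 (0.53), 6 (0.38), 8 (0.23) and 10 (0.17); the remaining lags stay at or below 0.08.
The dominant spike at lag 2 indicates a seasonal period of 2.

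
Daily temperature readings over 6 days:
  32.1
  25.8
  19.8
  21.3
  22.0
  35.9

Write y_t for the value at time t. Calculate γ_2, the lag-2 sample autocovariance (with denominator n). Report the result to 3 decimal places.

Mean ȳ = (32.1 + 25.8 + 19.8 + 21.3 + 22.0 + 35.9)/6 = 26.1500
Deviations: 5.9500, -0.3500, -6.3500, -4.8500, -4.1500, 9.7500
Σ_{t=1}^{4}(y_t−ȳ)(y_{t+2}−ȳ) = -57.0200
γ_2 = -57.0200 / 6 = -9.503

-9.503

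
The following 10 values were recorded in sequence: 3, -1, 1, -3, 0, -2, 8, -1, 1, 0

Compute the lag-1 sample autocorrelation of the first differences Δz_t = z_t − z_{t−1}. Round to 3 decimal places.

-0.698

First differences Δz: -4, 2, -4, 3, -2, 10, -9, 2, -1
Mean of differences = -0.3333
Numerator Σ(Δz_t−Δz̄)(Δz_{t+1}−Δz̄) = -163.4444
Denominator Σ(Δz_t−Δz̄)² = 234.0000
r_1(Δz) = -163.4444 / 234.0000 = -0.698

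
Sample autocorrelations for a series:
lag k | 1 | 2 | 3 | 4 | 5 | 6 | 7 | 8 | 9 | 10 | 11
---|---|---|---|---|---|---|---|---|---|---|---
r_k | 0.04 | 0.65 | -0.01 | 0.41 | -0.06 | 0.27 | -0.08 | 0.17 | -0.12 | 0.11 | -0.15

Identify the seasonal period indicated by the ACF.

The largest autocorrelation is r_2 = 0.65, with weaker echoes at lags 4 (0.41), 6 (0.27) and 8 (0.17); the remaining lags stay at or below 0.11.
The dominant spike at lag 2 indicates a seasonal period of 2.

2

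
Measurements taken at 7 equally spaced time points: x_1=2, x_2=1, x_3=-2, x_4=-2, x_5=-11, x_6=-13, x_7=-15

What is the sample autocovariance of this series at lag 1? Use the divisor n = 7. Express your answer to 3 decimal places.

25.294

Mean x̄ = (2 + 1 − 2 − 2 − 11 − 13 − 15)/7 = -5.7143
Σ_{t=1}^{6}(x_t−x̄)(x_{t+1}−x̄) = 177.0612
γ_1 = 177.0612 / 7 = 25.294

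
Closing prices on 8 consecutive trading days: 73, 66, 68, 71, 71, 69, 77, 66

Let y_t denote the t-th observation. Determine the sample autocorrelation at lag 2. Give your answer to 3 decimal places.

-0.020

Mean ȳ = (73 + 66 + 68 + 71 + 71 + 69 + 77 + 66)/8 = 70.1250
Deviations from mean: 2.8750, -4.1250, -2.1250, 0.8750, 0.8750, -1.1250, 6.8750, -4.1250
Σ(y_t−ȳ)(y_{t+2}−ȳ) = (-6.1094) + (-3.6094) + (-1.8594) + (-0.9844) + (6.0156) + (4.6406) = -1.9063
Denominator Σ(y_t−ȳ)² = 96.8750
r_2 = -1.9063 / 96.8750 = -0.020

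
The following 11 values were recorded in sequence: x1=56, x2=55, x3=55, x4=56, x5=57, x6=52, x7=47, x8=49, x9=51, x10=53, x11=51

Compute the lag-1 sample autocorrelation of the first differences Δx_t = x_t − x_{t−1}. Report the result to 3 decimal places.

0.207

First differences Δx: -1, 0, 1, 1, -5, -5, 2, 2, 2, -2
Mean of differences = -0.5000
Numerator Σ(Δx_t−Δx̄)(Δx_{t+1}−Δx̄) = 13.7500
Denominator Σ(Δx_t−Δx̄)² = 66.5000
r_1(Δx) = 13.7500 / 66.5000 = 0.207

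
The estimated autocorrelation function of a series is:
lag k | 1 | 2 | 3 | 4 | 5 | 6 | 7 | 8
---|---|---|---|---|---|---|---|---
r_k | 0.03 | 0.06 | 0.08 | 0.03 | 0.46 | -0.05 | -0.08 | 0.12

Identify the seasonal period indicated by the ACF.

5

The largest autocorrelation is r_5 = 0.46; the remaining lags stay at or below 0.12.
The dominant spike at lag 5 indicates a seasonal period of 5.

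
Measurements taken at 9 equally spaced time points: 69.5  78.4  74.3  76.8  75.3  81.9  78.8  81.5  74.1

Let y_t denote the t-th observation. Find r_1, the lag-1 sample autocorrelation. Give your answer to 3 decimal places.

-0.128

Mean ȳ = (69.5 + 78.4 + 74.3 + 76.8 + 75.3 + 81.9 + 78.8 + 81.5 + 74.1)/9 = 76.7333
Numerator Σ_{t=1}^{8}(y_t−ȳ)(y_{t+1}−ȳ) = -15.7978
Denominator Σ(y_t−ȳ)² = 123.7000
r_1 = -15.7978 / 123.7000 = -0.128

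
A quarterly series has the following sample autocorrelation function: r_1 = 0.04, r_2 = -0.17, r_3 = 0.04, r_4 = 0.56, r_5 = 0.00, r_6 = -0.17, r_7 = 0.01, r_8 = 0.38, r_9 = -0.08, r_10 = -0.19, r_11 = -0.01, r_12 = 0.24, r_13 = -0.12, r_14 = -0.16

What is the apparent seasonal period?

The largest autocorrelation is r_4 = 0.56, with weaker echoes at lags 8 (0.38) and 12 (0.24); the remaining lags stay at or below 0.04.
The dominant spike at lag 4 indicates a seasonal period of 4.

4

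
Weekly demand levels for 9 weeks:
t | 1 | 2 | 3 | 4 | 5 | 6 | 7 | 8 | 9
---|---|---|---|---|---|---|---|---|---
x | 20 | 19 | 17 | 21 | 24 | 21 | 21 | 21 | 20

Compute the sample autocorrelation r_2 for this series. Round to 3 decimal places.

-0.325

Mean x̄ = (20 + 19 + 17 + 21 + 24 + 21 + 21 + 21 + 20)/9 = 20.4444
Numerator Σ_{t=1}^{7}(x_t−x̄)(x_{t+2}−x̄) = -9.1728
Denominator Σ(x_t−x̄)² = 28.2222
r_2 = -9.1728 / 28.2222 = -0.325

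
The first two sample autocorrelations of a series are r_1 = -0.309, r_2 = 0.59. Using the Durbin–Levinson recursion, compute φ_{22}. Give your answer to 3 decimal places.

φ_{22} = (r_2 − r_1²) / (1 − r_1²)
r_1² = (-0.309)² = 0.095481
Numerator = 0.59 − 0.0955 = 0.4945; denominator = 1 − 0.0955 = 0.9045
φ_{22} = 0.4945 / 0.9045 = 0.547

0.547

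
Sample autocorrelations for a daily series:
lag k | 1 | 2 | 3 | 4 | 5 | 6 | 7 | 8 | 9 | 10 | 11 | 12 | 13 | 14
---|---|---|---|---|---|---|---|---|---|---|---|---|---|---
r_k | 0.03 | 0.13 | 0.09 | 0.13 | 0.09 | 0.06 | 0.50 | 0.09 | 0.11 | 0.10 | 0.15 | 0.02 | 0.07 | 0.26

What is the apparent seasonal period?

The largest autocorrelation is r_7 = 0.50, with a weaker echo at lag 14 (0.26); the remaining lags stay at or below 0.15.
The dominant spike at lag 7 indicates a seasonal period of 7.

7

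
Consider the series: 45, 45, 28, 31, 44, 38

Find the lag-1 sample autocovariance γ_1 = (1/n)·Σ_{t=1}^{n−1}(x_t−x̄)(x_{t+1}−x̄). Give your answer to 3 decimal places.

1.458

Mean x̄ = (45 + 45 + 28 + 31 + 44 + 38)/6 = 38.5000
Σ_{t=1}^{5}(x_t−x̄)(x_{t+1}−x̄) = 8.7500
γ_1 = 8.7500 / 6 = 1.458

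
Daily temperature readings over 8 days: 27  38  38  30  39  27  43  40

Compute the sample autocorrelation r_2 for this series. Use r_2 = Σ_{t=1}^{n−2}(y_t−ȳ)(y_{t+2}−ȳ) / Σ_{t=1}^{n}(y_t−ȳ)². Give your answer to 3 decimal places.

Mean ȳ = (27 + 38 + 38 + 30 + 39 + 27 + 43 + 40)/8 = 35.2500
Numerator Σ_{t=1}^{6}(y_t−ȳ)(y_{t+2}−ȳ) = 6.3750
Denominator Σ(y_t−ȳ)² = 275.5000
r_2 = 6.3750 / 275.5000 = 0.023

0.023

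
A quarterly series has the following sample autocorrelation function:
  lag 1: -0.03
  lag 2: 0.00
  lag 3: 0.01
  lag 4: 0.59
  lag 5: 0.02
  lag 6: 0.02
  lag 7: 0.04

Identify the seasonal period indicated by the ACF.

The largest autocorrelation is r_4 = 0.59; the remaining lags stay at or below 0.04.
The dominant spike at lag 4 indicates a seasonal period of 4.

4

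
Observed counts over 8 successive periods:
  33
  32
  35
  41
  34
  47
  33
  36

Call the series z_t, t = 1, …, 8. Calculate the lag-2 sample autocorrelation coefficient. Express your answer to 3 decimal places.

0.222

Mean z̄ = (33 + 32 + 35 + 41 + 34 + 47 + 33 + 36)/8 = 36.3750
Deviations from mean: -3.3750, -4.3750, -1.3750, 4.6250, -2.3750, 10.6250, -3.3750, -0.3750
Σ(z_t−z̄)(z_{t+2}−z̄) = (4.6406) + (-20.2344) + (3.2656) + (49.1406) + (8.0156) + (-3.9844) = 40.8438
Denominator Σ(z_t−z̄)² = 183.8750
r_2 = 40.8438 / 183.8750 = 0.222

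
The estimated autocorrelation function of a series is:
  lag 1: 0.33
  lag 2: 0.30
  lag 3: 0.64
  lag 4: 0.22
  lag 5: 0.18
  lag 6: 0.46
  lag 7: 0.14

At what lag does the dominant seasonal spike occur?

The largest autocorrelation is r_3 = 0.64, with a weaker echo at lag 6 (0.46); the remaining lags stay at or below 0.33. The elevated value at lag 1 (0.33), dropping to 0.30 at lag 2, reflects decaying short-term dependence rather than seasonality.
The dominant spike at lag 3 indicates a seasonal period of 3.

3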